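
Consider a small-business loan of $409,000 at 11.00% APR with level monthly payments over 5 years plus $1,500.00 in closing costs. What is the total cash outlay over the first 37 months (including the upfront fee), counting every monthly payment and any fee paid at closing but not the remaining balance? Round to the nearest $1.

$330,528

At 11.00% the monthly rate is 0.0091667, so the payment is 409,000 × 0.0091667 / (1 − 1.0091667^−60) = $8,892.65.
Total outlay = 37 × $8,892.65 + $1,500.00 = $330,528.05.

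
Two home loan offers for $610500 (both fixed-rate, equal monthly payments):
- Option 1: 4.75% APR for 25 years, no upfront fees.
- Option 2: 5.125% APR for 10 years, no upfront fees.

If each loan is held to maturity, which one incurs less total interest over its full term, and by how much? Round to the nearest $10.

Option 2 by $262,650

Option 1: at 4.75% the monthly rate is 0.0039583, so the payment is 610,500 × 0.0039583 / (1 − 1.0039583^−300) = $3,480.57.
Total interest on Option 1 = 300 × $3,480.57 − $610,500 = $433,671.00.
Option 2: at 5.125% the monthly rate is 0.0042708, so the payment is 610,500 × 0.0042708 / (1 − 1.0042708^−120) = $6,512.66.
Total interest on Option 2 = 120 × $6,512.66 − $610,500 = $171,019.20.
Option 2 is lower by $262,651.80.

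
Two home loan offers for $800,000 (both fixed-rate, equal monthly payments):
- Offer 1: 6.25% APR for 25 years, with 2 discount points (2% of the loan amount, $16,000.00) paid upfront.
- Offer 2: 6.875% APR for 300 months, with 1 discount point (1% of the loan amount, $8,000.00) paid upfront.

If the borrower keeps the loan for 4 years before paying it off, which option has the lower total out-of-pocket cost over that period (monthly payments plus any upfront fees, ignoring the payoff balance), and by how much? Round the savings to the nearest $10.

Offer 1: at 6.25% the monthly rate is 0.0052083, so the payment is 800,000 × 0.0052083 / (1 − 1.0052083^−300) = $5,277.36.
Offer 2: monthly rate = 6.875%/12 = 0.0057292; payment = 800,000 × 0.0057292 / (1 − (1+0.0057292)^−300) = $5,590.60.
Over 48 months: Offer 1 costs 48 × $5,277.36 + $16,000.00 = $269,313.28; Offer 2 costs 48 × $5,590.60 + $8,000.00 = $276,348.80.
Offer 1 is cheaper by $276,348.80 − $269,313.28 = $7,035.52.

Offer 1 by $7,040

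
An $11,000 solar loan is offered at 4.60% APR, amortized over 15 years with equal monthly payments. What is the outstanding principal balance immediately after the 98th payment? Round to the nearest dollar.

$5,951

With monthly rate i = 4.6%/12 = 0.0038333, the balance after k of n payments is P · [(1+i)^n − (1+i)^k] / [(1+i)^n − 1].
(1+0.0038333)^180 = 1.99108730 and (1+0.0038333)^98 = 1.45491645, so the balance is 11,000 × (1.99108730 − 1.45491645) / (1.99108730 − 1) = $5,950.92.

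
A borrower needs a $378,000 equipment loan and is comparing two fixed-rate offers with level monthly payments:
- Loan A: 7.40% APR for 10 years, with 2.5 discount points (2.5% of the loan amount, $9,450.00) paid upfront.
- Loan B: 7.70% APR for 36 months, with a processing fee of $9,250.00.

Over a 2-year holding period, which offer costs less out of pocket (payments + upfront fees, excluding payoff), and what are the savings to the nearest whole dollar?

Loan A: at 7.40% the monthly rate is 0.0061667, so the payment is 378,000 × 0.0061667 / (1 − 1.0061667^−120) = $4,467.22.
Loan B: at 7.70% the monthly rate is 0.0064167, so the payment is 378,000 × 0.0064167 / (1 − 1.0064167^−36) = $11,792.90.
Over 24 months: Loan A costs 24 × $4,467.22 + $9,450.00 = $116,663.28; Loan B costs 24 × $11,792.90 + $9,250.00 = $292,279.60.
Loan A is cheaper by $292,279.60 − $116,663.28 = $175,616.32.

Loan A by $175,616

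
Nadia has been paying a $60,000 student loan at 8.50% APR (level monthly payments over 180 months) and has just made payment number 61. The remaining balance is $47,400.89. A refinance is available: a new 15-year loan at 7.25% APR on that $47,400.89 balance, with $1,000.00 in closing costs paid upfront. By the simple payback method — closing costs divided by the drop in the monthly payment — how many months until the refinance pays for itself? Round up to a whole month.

7 months

Current payment = 60,000 × 8.5%/12 / (1 − (1+0.0070833)^−180) = $590.84.
Refinanced payment = 47,400.89 × 0.0060417 / (1 − (1+0.0060417)^−180) = $432.71.
Monthly savings = $590.84 − $432.71 = $158.13.
Break-even = $1,000.00 / $158.13 = 6.32 → 7 months.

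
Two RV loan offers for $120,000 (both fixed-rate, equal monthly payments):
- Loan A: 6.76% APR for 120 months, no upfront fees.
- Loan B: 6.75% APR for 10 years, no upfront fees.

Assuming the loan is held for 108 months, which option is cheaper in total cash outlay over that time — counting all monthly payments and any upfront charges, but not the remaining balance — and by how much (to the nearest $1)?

Loan A: monthly rate = 6.76%/12 = 0.0056333; payment = 120,000 × 0.0056333 / (1 − (1+0.0056333)^−120) = $1,378.50.
Loan B: monthly rate = 6.75%/12 = 0.0056250; payment = 120,000 × 0.0056250 / (1 − (1+0.0056250)^−120) = $1,377.89.
Over 108 months: Loan A costs 108 × $1,378.50 = $148,878.00; Loan B costs 108 × $1,377.89 = $148,812.12.
Loan B is cheaper by $148,878.00 − $148,812.12 = $65.88.

Loan B by $66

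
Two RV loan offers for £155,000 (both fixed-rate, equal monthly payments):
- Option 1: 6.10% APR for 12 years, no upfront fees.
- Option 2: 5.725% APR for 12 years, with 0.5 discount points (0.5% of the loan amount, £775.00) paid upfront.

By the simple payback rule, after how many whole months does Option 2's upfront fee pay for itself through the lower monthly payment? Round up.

Option 1: monthly rate = 6.1%/12 = 0.0050833; payment = 155,000 × 0.0050833 / (1 − (1+0.0050833)^−144) = £1,520.60.
Option 2: monthly rate = 5.725%/12 = 0.0047708; payment = 155,000 × 0.0047708 / (1 − (1+0.0047708)^−144) = £1,490.60.
Monthly savings = £1,520.60 − £1,490.60 = £30.00.
Break-even = £775.00 / £30.00 = 25.83 → 26 months.

26 months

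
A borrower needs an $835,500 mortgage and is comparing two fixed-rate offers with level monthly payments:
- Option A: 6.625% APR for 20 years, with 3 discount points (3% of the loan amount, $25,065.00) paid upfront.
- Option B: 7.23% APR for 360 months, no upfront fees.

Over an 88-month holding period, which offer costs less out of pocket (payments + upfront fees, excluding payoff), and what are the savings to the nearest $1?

Option A: monthly rate = 6.625%/12 = 0.0055208; payment = 835,500 × 0.0055208 / (1 − (1+0.0055208)^−240) = $6,290.90.
Option B: at 7.23% the monthly rate is 0.0060250, so the payment is 835,500 × 0.0060250 / (1 − 1.0060250^−360) = $5,688.25.
Over 88 months: Option A costs 88 × $6,290.90 + $25,065.00 = $578,664.20; Option B costs 88 × $5,688.25 = $500,566.00.
Option B is cheaper by $578,664.20 − $500,566.00 = $78,098.20.

Option B by $78,098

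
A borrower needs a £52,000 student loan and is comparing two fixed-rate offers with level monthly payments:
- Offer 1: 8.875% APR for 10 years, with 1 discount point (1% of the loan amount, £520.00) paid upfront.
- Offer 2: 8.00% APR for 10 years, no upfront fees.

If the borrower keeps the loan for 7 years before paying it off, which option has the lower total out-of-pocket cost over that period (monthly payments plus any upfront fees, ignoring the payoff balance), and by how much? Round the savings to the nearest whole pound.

Offer 1: at 8.875% the monthly rate is 0.0073958, so the payment is 52,000 × 0.0073958 / (1 − 1.0073958^−120) = £655.20.
Offer 2: at 8.00% the monthly rate is 0.0066667, so the payment is 52,000 × 0.0066667 / (1 − 1.0066667^−120) = £630.90.
Over 84 months: Offer 1 costs 84 × £655.20 + £520.00 = £55,556.80; Offer 2 costs 84 × £630.90 = £52,995.60.
Offer 2 is cheaper by £55,556.80 − £52,995.60 = £2,561.20.

Offer 2 by £2,561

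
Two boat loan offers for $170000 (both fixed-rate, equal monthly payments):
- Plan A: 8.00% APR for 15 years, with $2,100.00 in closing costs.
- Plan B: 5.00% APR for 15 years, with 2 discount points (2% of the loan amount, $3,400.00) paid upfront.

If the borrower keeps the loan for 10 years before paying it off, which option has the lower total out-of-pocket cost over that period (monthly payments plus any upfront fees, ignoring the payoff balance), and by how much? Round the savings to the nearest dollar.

Plan B by $32,331

Plan A: at 8.00% the monthly rate is 0.0066667, so the payment is 170,000 × 0.0066667 / (1 − 1.0066667^−180) = $1,624.61.
Plan B: monthly rate = 5%/12 = 0.0041667; payment = 170,000 × 0.0041667 / (1 − (1+0.0041667)^−180) = $1,344.35.
Over 120 months: Plan A costs 120 × $1,624.61 + $2,100.00 = $197,053.20; Plan B costs 120 × $1,344.35 + $3,400.00 = $164,722.00.
Plan B is cheaper by $197,053.20 − $164,722.00 = $32,331.20.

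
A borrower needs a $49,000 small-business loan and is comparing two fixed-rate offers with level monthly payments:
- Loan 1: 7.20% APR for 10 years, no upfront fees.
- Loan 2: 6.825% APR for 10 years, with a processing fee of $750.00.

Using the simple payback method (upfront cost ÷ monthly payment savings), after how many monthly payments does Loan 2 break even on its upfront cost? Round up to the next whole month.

80 months

Loan 1: monthly rate = 7.2%/12 = 0.0060000; payment = 49,000 × 0.0060000 / (1 − (1+0.0060000)^−120) = $574.00.
Loan 2: monthly rate = 6.825%/12 = 0.0056875; payment = 49,000 × 0.0056875 / (1 − (1+0.0056875)^−120) = $564.52.
Monthly savings = $574.00 − $564.52 = $9.48.
Break-even = $750.00 / $9.48 = 79.11 → 80 months.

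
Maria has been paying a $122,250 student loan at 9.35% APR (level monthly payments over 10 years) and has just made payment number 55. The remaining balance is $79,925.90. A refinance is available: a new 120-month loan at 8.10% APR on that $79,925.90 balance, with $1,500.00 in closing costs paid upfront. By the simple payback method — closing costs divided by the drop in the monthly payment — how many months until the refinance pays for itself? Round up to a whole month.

3 months

Current payment = 122,250 × 9.35%/12 / (1 − (1+0.0077917)^−120) = $1,571.86.
Refinanced payment = 79,925.90 × 0.0067500 / (1 − (1+0.0067500)^−120) = $973.95.
Monthly savings = $1,571.86 − $973.95 = $597.91.
Break-even = $1,500.00 / $597.91 = 2.51 → 3 months.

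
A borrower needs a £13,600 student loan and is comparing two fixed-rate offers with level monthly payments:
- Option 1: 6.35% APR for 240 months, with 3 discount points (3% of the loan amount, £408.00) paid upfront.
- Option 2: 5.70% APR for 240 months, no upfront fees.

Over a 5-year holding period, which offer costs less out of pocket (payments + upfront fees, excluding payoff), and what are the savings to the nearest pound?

Option 2 by £714

Option 1: at 6.35% the monthly rate is 0.0052917, so the payment is 13,600 × 0.0052917 / (1 − 1.0052917^−240) = £100.20.
Option 2: monthly rate = 5.7%/12 = 0.0047500; payment = 13,600 × 0.0047500 / (1 − (1+0.0047500)^−240) = £95.10.
Over 60 months: Option 1 costs 60 × £100.20 + £408.00 = £6,420.00; Option 2 costs 60 × £95.10 = £5,706.00.
Option 2 is cheaper by £6,420.00 − £5,706.00 = £714.00.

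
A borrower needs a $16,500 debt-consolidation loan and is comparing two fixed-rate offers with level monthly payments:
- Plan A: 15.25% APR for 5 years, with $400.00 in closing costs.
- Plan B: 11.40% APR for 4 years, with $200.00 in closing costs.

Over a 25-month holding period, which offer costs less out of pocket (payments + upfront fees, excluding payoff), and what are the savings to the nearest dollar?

Plan A: monthly rate = 15.25%/12 = 0.0127083; payment = 16,500 × 0.0127083 / (1 − (1+0.0127083)^−60) = $394.70.
Plan B: at 11.40% the monthly rate is 0.0095000, so the payment is 16,500 × 0.0095000 / (1 − 1.0095000^−48) = $429.66.
Over 25 months: Plan A costs 25 × $394.70 + $400.00 = $10,267.50; Plan B costs 25 × $429.66 + $200.00 = $10,941.50.
Plan A is cheaper by $10,941.50 − $10,267.50 = $674.00.

Plan A by $674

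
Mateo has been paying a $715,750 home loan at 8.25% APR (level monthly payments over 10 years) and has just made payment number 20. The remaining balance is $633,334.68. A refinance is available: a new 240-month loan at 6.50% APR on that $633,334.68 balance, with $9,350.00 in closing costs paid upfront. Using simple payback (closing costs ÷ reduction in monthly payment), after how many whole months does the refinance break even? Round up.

3 months

Current payment = 715,750 × 8.25%/12 / (1 − (1+0.0068750)^−120) = $8,778.86.
Refinanced payment = 633,334.68 × 0.0054167 / (1 − (1+0.0054167)^−240) = $4,721.97.
Monthly savings = $8,778.86 − $4,721.97 = $4,056.89.
Break-even = $9,350.00 / $4,056.89 = 2.30 → 3 months.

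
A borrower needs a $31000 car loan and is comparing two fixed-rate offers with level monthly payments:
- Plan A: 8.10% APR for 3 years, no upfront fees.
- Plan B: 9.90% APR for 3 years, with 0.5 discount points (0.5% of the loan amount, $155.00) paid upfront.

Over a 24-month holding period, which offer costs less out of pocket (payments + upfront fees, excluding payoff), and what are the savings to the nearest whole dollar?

Plan A by $778

Plan A: monthly rate = 8.1%/12 = 0.0067500; payment = 31,000 × 0.0067500 / (1 − (1+0.0067500)^−36) = $972.86.
Plan B: at 9.90% the monthly rate is 0.0082500, so the payment is 31,000 × 0.0082500 / (1 − 1.0082500^−36) = $998.83.
Over 24 months: Plan A costs 24 × $972.86 = $23,348.64; Plan B costs 24 × $998.83 + $155.00 = $24,126.92.
Plan A is cheaper by $24,126.92 − $23,348.64 = $778.28.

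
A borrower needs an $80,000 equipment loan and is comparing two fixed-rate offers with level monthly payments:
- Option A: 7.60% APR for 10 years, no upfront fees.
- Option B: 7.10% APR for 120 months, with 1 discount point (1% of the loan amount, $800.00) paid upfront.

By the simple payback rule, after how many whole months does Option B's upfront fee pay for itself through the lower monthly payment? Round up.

39 months

Option A: monthly rate = 7.6%/12 = 0.0063333; payment = 80,000 × 0.0063333 / (1 − (1+0.0063333)^−120) = $953.79.
Option B: monthly rate = 7.1%/12 = 0.0059167; payment = 80,000 × 0.0059167 / (1 − (1+0.0059167)^−120) = $933.00.
Monthly savings = $953.79 − $933.00 = $20.79.
Break-even = $800.00 / $20.79 = 38.48 → 39 months.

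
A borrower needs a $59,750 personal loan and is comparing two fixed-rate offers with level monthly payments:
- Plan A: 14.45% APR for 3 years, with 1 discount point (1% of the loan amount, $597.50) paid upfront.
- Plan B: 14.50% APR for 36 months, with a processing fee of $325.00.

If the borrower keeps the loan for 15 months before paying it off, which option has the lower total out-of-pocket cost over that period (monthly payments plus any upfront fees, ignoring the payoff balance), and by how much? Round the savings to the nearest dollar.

Plan B by $251

Plan A: monthly rate = 14.45%/12 = 0.0120417; payment = 59,750 × 0.0120417 / (1 − (1+0.0120417)^−36) = $2,055.20.
Plan B: at 14.50% the monthly rate is 0.0120833, so the payment is 59,750 × 0.0120833 / (1 − 1.0120833^−36) = $2,056.65.
Over 15 months: Plan A costs 15 × $2,055.20 + $597.50 = $31,425.50; Plan B costs 15 × $2,056.65 + $325.00 = $31,174.75.
Plan B is cheaper by $31,425.50 − $31,174.75 = $250.75.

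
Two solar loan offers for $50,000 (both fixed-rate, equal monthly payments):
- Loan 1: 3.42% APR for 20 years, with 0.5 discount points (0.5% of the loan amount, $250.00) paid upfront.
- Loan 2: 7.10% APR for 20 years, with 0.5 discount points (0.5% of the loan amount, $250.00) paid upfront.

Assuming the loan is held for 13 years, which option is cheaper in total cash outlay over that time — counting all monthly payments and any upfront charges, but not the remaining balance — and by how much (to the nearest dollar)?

Loan 1 by $16,026

Loan 1: monthly rate = 3.42%/12 = 0.0028500; payment = 50,000 × 0.0028500 / (1 − (1+0.0028500)^−240) = $287.93.
Loan 2: monthly rate = 7.1%/12 = 0.0059167; payment = 50,000 × 0.0059167 / (1 − (1+0.0059167)^−240) = $390.66.
Over 156 months: Loan 1 costs 156 × $287.93 + $250.00 = $45,167.08; Loan 2 costs 156 × $390.66 + $250.00 = $61,192.96.
Loan 1 is cheaper by $61,192.96 − $45,167.08 = $16,025.88.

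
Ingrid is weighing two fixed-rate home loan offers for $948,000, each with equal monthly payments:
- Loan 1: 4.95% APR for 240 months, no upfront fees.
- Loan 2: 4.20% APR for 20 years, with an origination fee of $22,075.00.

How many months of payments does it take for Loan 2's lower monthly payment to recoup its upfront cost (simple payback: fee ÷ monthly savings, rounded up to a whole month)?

Loan 1: at 4.95% the monthly rate is 0.0041250, so the payment is 948,000 × 0.0041250 / (1 − 1.0041250^−240) = $6,230.23.
Loan 2: monthly rate = 4.2%/12 = 0.0035000; payment = 948,000 × 0.0035000 / (1 − (1+0.0035000)^−240) = $5,845.09.
Monthly savings = $6,230.23 − $5,845.09 = $385.14.
Break-even = $22,075.00 / $385.14 = 57.32 → 58 months.

58 months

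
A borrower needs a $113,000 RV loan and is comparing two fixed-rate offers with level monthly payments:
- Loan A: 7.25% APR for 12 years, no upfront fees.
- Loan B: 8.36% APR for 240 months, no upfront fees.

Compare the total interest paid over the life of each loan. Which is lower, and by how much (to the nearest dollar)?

Loan A by $63,442

Loan A: monthly rate = 7.25%/12 = 0.0060417; payment = 113,000 × 0.0060417 / (1 − (1+0.0060417)^−144) = $1,177.18.
Total interest on Loan A = 144 × $1,177.18 − $113,000 = $56,513.92.
Loan B: monthly rate = 8.36%/12 = 0.0069667; payment = 113,000 × 0.0069667 / (1 − (1+0.0069667)^−240) = $970.65.
Total interest on Loan B = 240 × $970.65 − $113,000 = $119,956.00.
Loan A is lower by $63,442.08.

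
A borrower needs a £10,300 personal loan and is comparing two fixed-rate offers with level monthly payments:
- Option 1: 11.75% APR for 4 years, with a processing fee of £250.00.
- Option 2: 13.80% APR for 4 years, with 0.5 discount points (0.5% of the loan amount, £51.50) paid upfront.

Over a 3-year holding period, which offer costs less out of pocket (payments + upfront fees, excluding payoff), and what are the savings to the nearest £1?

Option 1: monthly rate = 11.75%/12 = 0.0097917; payment = 10,300 × 0.0097917 / (1 − (1+0.0097917)^−48) = £269.98.
Option 2: at 13.80% the monthly rate is 0.0115000, so the payment is 10,300 × 0.0115000 / (1 − 1.0115000^−48) = £280.43.
Over 36 months: Option 1 costs 36 × £269.98 + £250.00 = £9,969.28; Option 2 costs 36 × £280.43 + £51.50 = £10,146.98.
Option 1 is cheaper by £10,146.98 − £9,969.28 = £177.70.

Option 1 by £178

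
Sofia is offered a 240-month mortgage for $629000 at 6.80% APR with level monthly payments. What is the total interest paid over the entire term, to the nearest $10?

Monthly rate = 6.8%/12 = 0.0056667; payment = 629,000 × 0.0056667 / (1 − (1+0.0056667)^−240) = $4,801.41.
Total paid = 240 × $4,801.41 = $1,152,338.40; interest = $1,152,338.40 − $629,000 = $523,338.40.

$523,340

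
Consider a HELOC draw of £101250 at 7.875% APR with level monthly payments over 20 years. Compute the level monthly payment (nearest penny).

£839.04

At 7.875% the monthly rate is 0.0065625, so the payment is 101,250 × 0.0065625 / (1 − 1.0065625^−240) = £839.04.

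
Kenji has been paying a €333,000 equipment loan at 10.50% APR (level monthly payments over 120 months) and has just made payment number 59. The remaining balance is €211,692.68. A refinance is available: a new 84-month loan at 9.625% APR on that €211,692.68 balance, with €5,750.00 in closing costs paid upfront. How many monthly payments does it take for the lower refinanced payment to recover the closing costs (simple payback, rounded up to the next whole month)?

Current payment = 333,000 × 10.5%/12 / (1 − (1+0.0087500)^−120) = €4,493.34.
Refinanced payment = 211,692.68 × 0.0080208 / (1 − (1+0.0080208)^−84) = €3,473.47.
Monthly savings = €4,493.34 − €3,473.47 = €1,019.87.
Break-even = €5,750.00 / €1,019.87 = 5.64 → 6 months.

6 months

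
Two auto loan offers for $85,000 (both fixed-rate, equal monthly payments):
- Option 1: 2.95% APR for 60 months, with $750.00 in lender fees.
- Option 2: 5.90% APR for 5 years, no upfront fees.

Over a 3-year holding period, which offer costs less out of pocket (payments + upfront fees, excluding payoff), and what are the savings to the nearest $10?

Option 1 by $3,350

Option 1: at 2.95% the monthly rate is 0.0024583, so the payment is 85,000 × 0.0024583 / (1 − 1.0024583^−60) = $1,525.45.
Option 2: monthly rate = 5.9%/12 = 0.0049167; payment = 85,000 × 0.0049167 / (1 − (1+0.0049167)^−60) = $1,639.34.
Over 36 months: Option 1 costs 36 × $1,525.45 + $750.00 = $55,666.20; Option 2 costs 36 × $1,639.34 = $59,016.24.
Option 1 is cheaper by $59,016.24 − $55,666.20 = $3,350.04.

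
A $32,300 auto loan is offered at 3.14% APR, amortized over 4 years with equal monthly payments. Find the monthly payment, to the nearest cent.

At 3.14% the monthly rate is 0.0026167, so the payment is 32,300 × 0.0026167 / (1 − 1.0026167^−48) = $716.94.

$716.94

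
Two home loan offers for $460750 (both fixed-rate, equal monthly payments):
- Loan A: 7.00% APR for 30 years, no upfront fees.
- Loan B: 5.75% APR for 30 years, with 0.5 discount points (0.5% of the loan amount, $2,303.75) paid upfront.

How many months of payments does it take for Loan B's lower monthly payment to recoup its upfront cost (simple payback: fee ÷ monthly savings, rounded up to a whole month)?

7 months

Loan A: monthly rate = 7%/12 = 0.0058333; payment = 460,750 × 0.0058333 / (1 − (1+0.0058333)^−360) = $3,065.38.
Loan B: at 5.75% the monthly rate is 0.0047917, so the payment is 460,750 × 0.0047917 / (1 − 1.0047917^−360) = $2,688.81.
Monthly savings = $3,065.38 − $2,688.81 = $376.57.
Break-even = $2,303.75 / $376.57 = 6.12 → 7 months.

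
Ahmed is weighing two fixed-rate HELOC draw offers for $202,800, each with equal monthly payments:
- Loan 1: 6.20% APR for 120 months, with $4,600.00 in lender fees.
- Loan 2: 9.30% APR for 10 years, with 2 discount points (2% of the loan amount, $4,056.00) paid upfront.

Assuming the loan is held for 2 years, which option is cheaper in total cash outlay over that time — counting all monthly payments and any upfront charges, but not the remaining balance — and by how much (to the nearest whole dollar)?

Loan 1 by $7,379

Loan 1: monthly rate = 6.2%/12 = 0.0051667; payment = 202,800 × 0.0051667 / (1 − (1+0.0051667)^−120) = $2,271.92.
Loan 2: monthly rate = 9.3%/12 = 0.0077500; payment = 202,800 × 0.0077500 / (1 − (1+0.0077500)^−120) = $2,602.03.
Over 24 months: Loan 1 costs 24 × $2,271.92 + $4,600.00 = $59,126.08; Loan 2 costs 24 × $2,602.03 + $4,056.00 = $66,504.72.
Loan 1 is cheaper by $66,504.72 − $59,126.08 = $7,378.64.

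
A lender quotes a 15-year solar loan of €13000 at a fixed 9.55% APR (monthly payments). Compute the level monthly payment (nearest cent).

At 9.55% the monthly rate is 0.0079583, so the payment is 13,000 × 0.0079583 / (1 − 1.0079583^−180) = €136.14.

€136.14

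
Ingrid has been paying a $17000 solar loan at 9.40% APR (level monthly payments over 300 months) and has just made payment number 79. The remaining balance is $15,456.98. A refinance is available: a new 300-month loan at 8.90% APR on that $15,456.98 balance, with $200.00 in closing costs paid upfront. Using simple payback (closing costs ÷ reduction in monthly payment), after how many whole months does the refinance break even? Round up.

11 months

Current payment = 17,000 × 9.4%/12 / (1 − (1+0.0078333)^−300) = $147.35.
Refinanced payment = 15,456.98 × 0.0074167 / (1 − (1+0.0074167)^−300) = $128.66.
Monthly savings = $147.35 − $128.66 = $18.69.
Break-even = $200.00 / $18.69 = 10.70 → 11 months.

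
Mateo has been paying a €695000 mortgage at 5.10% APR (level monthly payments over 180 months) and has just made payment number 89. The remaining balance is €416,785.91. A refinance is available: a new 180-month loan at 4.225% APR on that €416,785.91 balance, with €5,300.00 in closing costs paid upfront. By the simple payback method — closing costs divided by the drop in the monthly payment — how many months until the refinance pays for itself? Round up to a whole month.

3 months

Current payment = 695,000 × 5.1%/12 / (1 − (1+0.0042500)^−180) = €5,532.29.
Refinanced payment = 416,785.91 × 0.0035208 / (1 − (1+0.0035208)^−180) = €3,130.12.
Monthly savings = €5,532.29 − €3,130.12 = €2,402.17.
Break-even = €5,300.00 / €2,402.17 = 2.21 → 3 months.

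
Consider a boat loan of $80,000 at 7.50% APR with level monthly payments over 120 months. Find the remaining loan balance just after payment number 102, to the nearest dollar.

With monthly rate i = 7.5%/12 = 0.0062500, the balance after k of n payments is P · [(1+i)^n − (1+i)^k] / [(1+i)^n − 1].
(1+0.0062500)^120 = 2.11206464 and (1+0.0062500)^102 = 1.88799624, so the balance is 80,000 × (2.11206464 − 1.88799624) / (2.11206464 − 1) = $16,119.09.

$16,119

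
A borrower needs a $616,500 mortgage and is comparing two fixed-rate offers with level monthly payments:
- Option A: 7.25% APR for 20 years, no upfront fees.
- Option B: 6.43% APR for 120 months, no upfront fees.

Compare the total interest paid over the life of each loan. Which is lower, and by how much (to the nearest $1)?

Option B by $332,045

Option A: monthly rate = 7.25%/12 = 0.0060417; payment = 616,500 × 0.0060417 / (1 − (1+0.0060417)^−240) = $4,872.67.
Total interest on Option A = 240 × $4,872.67 − $616,500 = $552,940.80.
Option B: monthly rate = 6.43%/12 = 0.0053583; payment = 616,500 × 0.0053583 / (1 − (1+0.0053583)^−120) = $6,978.30.
Total interest on Option B = 120 × $6,978.30 − $616,500 = $220,896.00.
Option B is lower by $332,044.80.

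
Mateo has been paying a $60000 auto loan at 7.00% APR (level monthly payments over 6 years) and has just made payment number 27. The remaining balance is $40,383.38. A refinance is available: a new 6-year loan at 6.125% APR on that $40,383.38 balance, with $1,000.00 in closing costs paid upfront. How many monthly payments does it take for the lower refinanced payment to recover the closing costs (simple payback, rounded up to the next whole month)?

Current payment = 60,000 × 7%/12 / (1 − (1+0.0058333)^−72) = $1,022.94.
Refinanced payment = 40,383.38 × 0.0051042 / (1 − (1+0.0051042)^−72) = $671.65.
Monthly savings = $1,022.94 − $671.65 = $351.29.
Break-even = $1,000.00 / $351.29 = 2.85 → 3 months.

3 months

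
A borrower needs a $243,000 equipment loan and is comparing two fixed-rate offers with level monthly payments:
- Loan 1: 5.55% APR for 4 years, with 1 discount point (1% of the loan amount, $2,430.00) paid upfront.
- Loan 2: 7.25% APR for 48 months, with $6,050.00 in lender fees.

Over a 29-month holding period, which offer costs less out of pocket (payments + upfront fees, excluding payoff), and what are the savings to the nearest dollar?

Loan 1: at 5.55% the monthly rate is 0.0046250, so the payment is 243,000 × 0.0046250 / (1 − 1.0046250^−48) = $5,656.86.
Loan 2: monthly rate = 7.25%/12 = 0.0060417; payment = 243,000 × 0.0060417 / (1 − (1+0.0060417)^−48) = $5,847.16.
Over 29 months: Loan 1 costs 29 × $5,656.86 + $2,430.00 = $166,478.94; Loan 2 costs 29 × $5,847.16 + $6,050.00 = $175,617.64.
Loan 1 is cheaper by $175,617.64 − $166,478.94 = $9,138.70.

Loan 1 by $9,139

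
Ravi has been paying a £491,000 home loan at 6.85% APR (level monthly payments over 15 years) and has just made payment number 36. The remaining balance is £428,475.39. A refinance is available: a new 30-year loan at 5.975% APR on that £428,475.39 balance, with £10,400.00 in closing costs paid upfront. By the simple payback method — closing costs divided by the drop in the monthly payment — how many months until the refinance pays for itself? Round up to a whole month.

6 months

Current payment = 491,000 × 6.85%/12 / (1 − (1+0.0057083)^−180) = £4,372.17.
Refinanced payment = 428,475.39 × 0.0049792 / (1 − (1+0.0049792)^−360) = £2,562.04.
Monthly savings = £4,372.17 − £2,562.04 = £1,810.13.
Break-even = £10,400.00 / £1,810.13 = 5.75 → 6 months.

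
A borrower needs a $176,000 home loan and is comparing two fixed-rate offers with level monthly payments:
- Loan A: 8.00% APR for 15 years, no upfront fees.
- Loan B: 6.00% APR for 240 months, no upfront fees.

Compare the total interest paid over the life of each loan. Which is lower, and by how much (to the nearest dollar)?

Loan B by $130

Loan A: at 8.00% the monthly rate is 0.0066667, so the payment is 176,000 × 0.0066667 / (1 − 1.0066667^−180) = $1,681.95.
Total interest on Loan A = 180 × $1,681.95 − $176,000 = $126,751.00.
Loan B: at 6.00% the monthly rate is 0.0050000, so the payment is 176,000 × 0.0050000 / (1 − 1.0050000^−240) = $1,260.92.
Total interest on Loan B = 240 × $1,260.92 − $176,000 = $126,620.80.
Loan B is lower by $130.20.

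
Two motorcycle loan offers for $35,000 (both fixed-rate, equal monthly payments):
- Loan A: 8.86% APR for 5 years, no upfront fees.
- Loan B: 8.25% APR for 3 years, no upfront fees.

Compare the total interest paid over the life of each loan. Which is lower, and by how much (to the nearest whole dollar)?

Loan B by $3,821

Loan A: at 8.86% the monthly rate is 0.0073833, so the payment is 35,000 × 0.0073833 / (1 − 1.0073833^−60) = $724.17.
Total interest on Loan A = 60 × $724.17 − $35,000 = $8,450.20.
Loan B: at 8.25% the monthly rate is 0.0068750, so the payment is 35,000 × 0.0068750 / (1 − 1.0068750^−36) = $1,100.81.
Total interest on Loan B = 36 × $1,100.81 − $35,000 = $4,629.16.
Loan B is lower by $3,821.04.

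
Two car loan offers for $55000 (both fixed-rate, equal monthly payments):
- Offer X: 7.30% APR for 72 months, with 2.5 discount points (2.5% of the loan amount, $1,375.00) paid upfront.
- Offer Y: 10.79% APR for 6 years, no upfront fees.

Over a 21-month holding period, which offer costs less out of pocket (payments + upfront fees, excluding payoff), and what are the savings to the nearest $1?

Offer X by $627

Offer X: at 7.30% the monthly rate is 0.0060833, so the payment is 55,000 × 0.0060833 / (1 − 1.0060833^−72) = $945.64.
Offer Y: monthly rate = 10.79%/12 = 0.0089917; payment = 55,000 × 0.0089917 / (1 − (1+0.0089917)^−72) = $1,040.97.
Over 21 months: Offer X costs 21 × $945.64 + $1,375.00 = $21,233.44; Offer Y costs 21 × $1,040.97 = $21,860.37.
Offer X is cheaper by $21,860.37 − $21,233.44 = $626.93.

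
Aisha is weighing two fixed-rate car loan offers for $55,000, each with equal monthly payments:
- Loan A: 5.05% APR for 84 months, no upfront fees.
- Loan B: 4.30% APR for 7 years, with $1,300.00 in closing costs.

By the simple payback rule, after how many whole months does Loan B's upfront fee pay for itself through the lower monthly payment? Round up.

68 months

Loan A: at 5.05% the monthly rate is 0.0042083, so the payment is 55,000 × 0.0042083 / (1 − 1.0042083^−84) = $778.66.
Loan B: monthly rate = 4.3%/12 = 0.0035833; payment = 55,000 × 0.0035833 / (1 − (1+0.0035833)^−84) = $759.40.
Monthly savings = $778.66 − $759.40 = $19.26.
Break-even = $1,300.00 / $19.26 = 67.50 → 68 months.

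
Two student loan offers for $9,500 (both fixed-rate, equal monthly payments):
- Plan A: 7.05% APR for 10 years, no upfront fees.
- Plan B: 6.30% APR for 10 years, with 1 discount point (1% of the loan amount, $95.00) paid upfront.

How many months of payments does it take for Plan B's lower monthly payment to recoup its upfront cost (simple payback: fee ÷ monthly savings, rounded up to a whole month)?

Plan A: at 7.05% the monthly rate is 0.0058750, so the payment is 9,500 × 0.0058750 / (1 − 1.0058750^−120) = $110.55.
Plan B: at 6.30% the monthly rate is 0.0052500, so the payment is 9,500 × 0.0052500 / (1 − 1.0052500^−120) = $106.91.
Monthly savings = $110.55 − $106.91 = $3.64.
Break-even = $95.00 / $3.64 = 26.10 → 27 months.

27 months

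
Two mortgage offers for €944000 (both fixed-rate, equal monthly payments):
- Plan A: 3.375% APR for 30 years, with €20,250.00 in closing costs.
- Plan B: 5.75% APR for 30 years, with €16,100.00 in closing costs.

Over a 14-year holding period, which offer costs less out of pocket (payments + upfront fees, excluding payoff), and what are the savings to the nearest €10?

Plan A by €220,220

Plan A: at 3.375% the monthly rate is 0.0028125, so the payment is 944,000 × 0.0028125 / (1 − 1.0028125^−360) = €4,173.39.
Plan B: monthly rate = 5.75%/12 = 0.0047917; payment = 944,000 × 0.0047917 / (1 − (1+0.0047917)^−360) = €5,508.93.
Over 168 months: Plan A costs 168 × €4,173.39 + €20,250.00 = €721,379.52; Plan B costs 168 × €5,508.93 + €16,100.00 = €941,600.24.
Plan A is cheaper by €941,600.24 − €721,379.52 = €220,220.72.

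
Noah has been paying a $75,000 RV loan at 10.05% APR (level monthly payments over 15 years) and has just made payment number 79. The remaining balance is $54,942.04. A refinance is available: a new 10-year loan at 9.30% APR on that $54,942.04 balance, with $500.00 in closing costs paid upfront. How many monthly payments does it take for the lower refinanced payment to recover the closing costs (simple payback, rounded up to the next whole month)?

Current payment = 75,000 × 10.05%/12 / (1 − (1+0.0083750)^−180) = $808.25.
Refinanced payment = 54,942.04 × 0.0077500 / (1 − (1+0.0077500)^−120) = $704.93.
Monthly savings = $808.25 − $704.93 = $103.32.
Break-even = $500.00 / $103.32 = 4.84 → 5 months.

5 months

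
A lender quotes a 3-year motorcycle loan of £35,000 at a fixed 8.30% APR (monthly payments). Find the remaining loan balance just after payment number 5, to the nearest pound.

With monthly rate i = 8.3%/12 = 0.0069167, the balance after k of n payments is P · [(1+i)^n − (1+i)^k] / [(1+i)^n − 1].
(1+0.0069167)^36 = 1.28164297 and (1+0.0069167)^5 = 1.03506506, so the balance is 35,000 × (1.28164297 − 1.03506506) / (1.28164297 − 1) = £30,642.44.

£30,642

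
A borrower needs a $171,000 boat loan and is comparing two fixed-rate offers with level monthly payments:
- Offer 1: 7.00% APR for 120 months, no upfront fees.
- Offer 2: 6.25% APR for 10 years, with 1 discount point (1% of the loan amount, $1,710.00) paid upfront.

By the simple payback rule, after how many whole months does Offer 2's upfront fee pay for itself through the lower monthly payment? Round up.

Offer 1: at 7.00% the monthly rate is 0.0058333, so the payment is 171,000 × 0.0058333 / (1 − 1.0058333^−120) = $1,985.45.
Offer 2: at 6.25% the monthly rate is 0.0052083, so the payment is 171,000 × 0.0052083 / (1 − 1.0052083^−120) = $1,919.99.
Monthly savings = $1,985.45 − $1,919.99 = $65.46.
Break-even = $1,710.00 / $65.46 = 26.12 → 27 months.

27 months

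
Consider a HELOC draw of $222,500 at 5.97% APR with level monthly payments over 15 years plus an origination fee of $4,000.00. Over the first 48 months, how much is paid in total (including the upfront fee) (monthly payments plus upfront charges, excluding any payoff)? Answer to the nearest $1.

Monthly rate = 5.97%/12 = 0.0049750; payment = 222,500 × 0.0049750 / (1 − (1+0.0049750)^−180) = $1,873.98.
Total outlay = 48 × $1,873.98 + $4,000.00 = $93,951.04.

$93,951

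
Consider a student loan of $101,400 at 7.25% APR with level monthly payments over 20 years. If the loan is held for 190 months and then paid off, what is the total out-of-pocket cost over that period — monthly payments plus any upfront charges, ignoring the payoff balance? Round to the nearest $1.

At 7.25% the monthly rate is 0.0060417, so the payment is 101,400 × 0.0060417 / (1 − 1.0060417^−240) = $801.44.
Total outlay = 190 × $801.44 = $152,273.60.

$152,274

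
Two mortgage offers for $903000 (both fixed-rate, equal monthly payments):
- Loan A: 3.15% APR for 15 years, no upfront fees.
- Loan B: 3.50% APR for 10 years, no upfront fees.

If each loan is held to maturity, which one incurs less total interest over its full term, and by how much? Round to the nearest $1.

Loan A: monthly rate = 3.15%/12 = 0.0026250; payment = 903,000 × 0.0026250 / (1 − (1+0.0026250)^−180) = $6,301.30.
Total interest on Loan A = 180 × $6,301.30 − $903,000 = $231,234.00.
Loan B: at 3.50% the monthly rate is 0.0029167, so the payment is 903,000 × 0.0029167 / (1 − 1.0029167^−120) = $8,929.39.
Total interest on Loan B = 120 × $8,929.39 − $903,000 = $168,526.80.
Loan B is lower by $62,707.20.

Loan B by $62,707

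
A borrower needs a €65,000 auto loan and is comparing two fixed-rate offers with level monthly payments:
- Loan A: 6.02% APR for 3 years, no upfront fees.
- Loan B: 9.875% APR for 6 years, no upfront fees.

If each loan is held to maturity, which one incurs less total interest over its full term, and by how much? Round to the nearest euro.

Loan A by €15,198

Loan A: at 6.02% the monthly rate is 0.0050167, so the payment is 65,000 × 0.0050167 / (1 − 1.0050167^−36) = €1,978.02.
Total interest on Loan A = 36 × €1,978.02 − €65,000 = €6,208.72.
Loan B: at 9.875% the monthly rate is 0.0082292, so the payment is 65,000 × 0.0082292 / (1 − 1.0082292^−72) = €1,200.09.
Total interest on Loan B = 72 × €1,200.09 − €65,000 = €21,406.48.
Loan A is lower by €15,197.76.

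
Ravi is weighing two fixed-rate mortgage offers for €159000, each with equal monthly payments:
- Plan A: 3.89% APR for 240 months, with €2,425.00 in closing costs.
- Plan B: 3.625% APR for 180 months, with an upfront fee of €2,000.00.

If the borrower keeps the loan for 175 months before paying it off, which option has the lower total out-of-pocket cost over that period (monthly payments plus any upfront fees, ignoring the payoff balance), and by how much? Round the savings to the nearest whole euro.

Plan A: at 3.89% the monthly rate is 0.0032417, so the payment is 159,000 × 0.0032417 / (1 − 1.0032417^−240) = €954.32.
Plan B: monthly rate = 3.625%/12 = 0.0030208; payment = 159,000 × 0.0030208 / (1 − (1+0.0030208)^−180) = €1,146.45.
Over 175 months: Plan A costs 175 × €954.32 + €2,425.00 = €169,431.00; Plan B costs 175 × €1,146.45 + €2,000.00 = €202,628.75.
Plan A is cheaper by €202,628.75 − €169,431.00 = €33,197.75.

Plan A by €33,198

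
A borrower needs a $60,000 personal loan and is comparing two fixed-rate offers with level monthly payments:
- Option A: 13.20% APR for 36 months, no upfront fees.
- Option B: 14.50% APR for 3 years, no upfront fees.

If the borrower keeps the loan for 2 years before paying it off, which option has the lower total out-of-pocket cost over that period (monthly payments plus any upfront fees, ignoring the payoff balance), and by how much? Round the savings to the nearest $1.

Option A: monthly rate = 13.2%/12 = 0.0110000; payment = 60,000 × 0.0110000 / (1 − (1+0.0110000)^−36) = $2,027.42.
Option B: at 14.50% the monthly rate is 0.0120833, so the payment is 60,000 × 0.0120833 / (1 − 1.0120833^−36) = $2,065.26.
Over 24 months: Option A costs 24 × $2,027.42 = $48,658.08; Option B costs 24 × $2,065.26 = $49,566.24.
Option A is cheaper by $49,566.24 − $48,658.08 = $908.16.

Option A by $908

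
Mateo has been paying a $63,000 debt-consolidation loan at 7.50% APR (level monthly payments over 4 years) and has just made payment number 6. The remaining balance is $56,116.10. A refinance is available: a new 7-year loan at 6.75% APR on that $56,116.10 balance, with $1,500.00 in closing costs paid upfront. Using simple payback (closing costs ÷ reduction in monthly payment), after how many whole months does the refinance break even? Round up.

Current payment = 63,000 × 7.5%/12 / (1 − (1+0.0062500)^−48) = $1,523.27.
Refinanced payment = 56,116.10 × 0.0056250 / (1 − (1+0.0056250)^−84) = $840.10.
Monthly savings = $1,523.27 − $840.10 = $683.17.
Break-even = $1,500.00 / $683.17 = 2.20 → 3 months.

3 months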